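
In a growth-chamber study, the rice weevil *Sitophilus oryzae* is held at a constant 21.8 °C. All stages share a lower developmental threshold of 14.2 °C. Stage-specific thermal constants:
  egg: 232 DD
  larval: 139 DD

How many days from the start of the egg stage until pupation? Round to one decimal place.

48.8 days

Daily accumulation at 21.8 °C = 21.8 − 14.2 = 7.6 DD/day.
Total K = 232 + 139 = 371 DD.
Total duration = 371 / 7.6 = 48.816 ≈ 48.8 days.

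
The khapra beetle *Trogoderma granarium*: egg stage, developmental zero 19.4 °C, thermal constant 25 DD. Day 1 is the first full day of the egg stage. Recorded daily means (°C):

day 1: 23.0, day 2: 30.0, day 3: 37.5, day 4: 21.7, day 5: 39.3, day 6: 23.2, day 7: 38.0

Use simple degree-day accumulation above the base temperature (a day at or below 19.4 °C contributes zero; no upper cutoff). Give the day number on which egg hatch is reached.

day 3

Daily DD above 19.4 °C: 3.6, 10.6, 18.1, 2.3, 19.9, 3.8, 18.6.
Cumulative: 3.6, 14.2, 32.3, 34.6, 54.5, 58.3, 76.9.
The total first reaches 25 DD on day 3.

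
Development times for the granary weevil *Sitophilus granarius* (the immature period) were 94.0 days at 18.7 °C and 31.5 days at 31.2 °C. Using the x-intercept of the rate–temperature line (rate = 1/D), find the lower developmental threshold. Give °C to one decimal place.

Equal thermal constants: D₁(T₁ − T_b) = D₂(T₂ − T_b).
94.0·(18.7 − T_b) = 31.5·(31.2 − T_b)
T_b = (94.0·18.7 − 31.5·31.2) / (94.0 − 31.5) = 775.00 / 62.5 = 12.400 °C ≈ 12.4 °C.

12.4 °C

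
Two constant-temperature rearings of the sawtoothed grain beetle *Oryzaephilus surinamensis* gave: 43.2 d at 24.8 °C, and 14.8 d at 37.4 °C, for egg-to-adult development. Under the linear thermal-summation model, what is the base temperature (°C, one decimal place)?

18.2 °C

Equal thermal constants: D₁(T₁ − T_b) = D₂(T₂ − T_b).
43.2·(24.8 − T_b) = 14.8·(37.4 − T_b)
T_b = (43.2·24.8 − 14.8·37.4) / (43.2 − 14.8) = 517.84 / 28.4 = 18.234 °C ≈ 18.2 °C.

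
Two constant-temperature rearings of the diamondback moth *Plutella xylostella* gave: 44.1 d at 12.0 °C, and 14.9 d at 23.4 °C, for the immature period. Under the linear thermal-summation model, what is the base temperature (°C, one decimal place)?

Equal thermal constants: D₁(T₁ − T_b) = D₂(T₂ − T_b).
44.1·(12.0 − T_b) = 14.9·(23.4 − T_b)
T_b = (44.1·12.0 − 14.9·23.4) / (44.1 − 14.9) = 180.54 / 29.2 = 6.183 °C ≈ 6.2 °C.

6.2 °C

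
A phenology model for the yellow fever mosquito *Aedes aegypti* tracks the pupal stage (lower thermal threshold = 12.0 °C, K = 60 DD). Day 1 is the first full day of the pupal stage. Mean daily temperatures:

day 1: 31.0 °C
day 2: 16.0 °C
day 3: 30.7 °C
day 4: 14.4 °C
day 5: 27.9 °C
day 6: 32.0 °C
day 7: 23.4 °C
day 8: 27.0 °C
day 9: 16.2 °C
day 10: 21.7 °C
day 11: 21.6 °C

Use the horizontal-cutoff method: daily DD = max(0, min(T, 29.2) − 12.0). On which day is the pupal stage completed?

Daily DD above 12.0 °C (capped at 17.2): 17.2, 4.0, 17.2, 2.4, 15.9, 17.2, 11.4, 15.0, 4.2, 9.7, 9.6.
Cumulative: 17.2, 21.2, 38.4, 40.8, 56.7, 73.9, 85.3, 100.3, 104.5, 114.2, 123.8.
The total first reaches 60 DD on day 6.

day 6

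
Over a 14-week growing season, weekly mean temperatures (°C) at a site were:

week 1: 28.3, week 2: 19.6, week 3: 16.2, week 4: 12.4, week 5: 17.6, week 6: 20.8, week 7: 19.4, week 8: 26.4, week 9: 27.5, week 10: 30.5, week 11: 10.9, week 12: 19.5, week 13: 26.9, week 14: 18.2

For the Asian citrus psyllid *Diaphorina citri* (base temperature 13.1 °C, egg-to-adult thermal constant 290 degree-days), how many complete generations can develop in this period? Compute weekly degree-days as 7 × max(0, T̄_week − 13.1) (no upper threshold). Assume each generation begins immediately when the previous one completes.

Weekly DD (7 × max(0, T̄ − 13.1)): 106.4, 45.5, 21.7, 0.0, 31.5, 53.9, 44.1, 93.1, 100.8, 121.8, 0.0, 44.8, 96.6, 35.7.
Season total = 795.9 DD.
Complete generations = ⌊795.9 / 290⌋ = 2.

2 generations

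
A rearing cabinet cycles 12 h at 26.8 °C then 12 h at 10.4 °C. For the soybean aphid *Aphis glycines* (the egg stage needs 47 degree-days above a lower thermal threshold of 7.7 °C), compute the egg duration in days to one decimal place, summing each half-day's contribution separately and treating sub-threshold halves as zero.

Day half: max(0, 26.8 − 7.7) × 0.5 = 19.1 × 0.5 = 9.55 DD.
Night half: max(0, 10.4 − 7.7) × 0.5 = 2.7 × 0.5 = 1.35 DD.
Per 24 h: 10.90 DD/day.
Duration = 47 / 10.90 = 4.312 ≈ 4.3 days.

4.3 days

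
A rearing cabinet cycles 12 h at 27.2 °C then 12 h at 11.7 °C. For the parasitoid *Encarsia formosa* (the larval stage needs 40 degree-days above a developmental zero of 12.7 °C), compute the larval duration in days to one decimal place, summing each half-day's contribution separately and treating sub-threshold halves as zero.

Day half: max(0, 27.2 − 12.7) × 0.5 = 14.5 × 0.5 = 7.25 DD.
Night half: max(0, 11.7 − 12.7) × 0.5 = 0.0 × 0.5 = 0.00 DD.
Per 24 h: 7.25 DD/day.
Duration = 40 / 7.25 = 5.517 ≈ 5.5 days.

5.5 days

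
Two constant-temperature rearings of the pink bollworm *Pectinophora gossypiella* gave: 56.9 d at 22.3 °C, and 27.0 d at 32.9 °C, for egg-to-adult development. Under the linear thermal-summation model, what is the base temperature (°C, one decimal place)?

Equal thermal constants: D₁(T₁ − T_b) = D₂(T₂ − T_b).
56.9·(22.3 − T_b) = 27.0·(32.9 − T_b)
T_b = (56.9·22.3 − 27.0·32.9) / (56.9 − 27.0) = 380.57 / 29.9 = 12.728 °C ≈ 12.7 °C.

12.7 °C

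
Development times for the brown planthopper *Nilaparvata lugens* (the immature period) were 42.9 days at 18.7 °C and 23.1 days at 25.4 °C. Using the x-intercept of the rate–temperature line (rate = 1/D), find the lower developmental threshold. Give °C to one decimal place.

10.9 °C

Linear rate model ⇒ the product D·(T − T_b) is constant across temperatures.
42.9·(18.7 − T_b) = 23.1·(25.4 − T_b)
T_b = (42.9·18.7 − 23.1·25.4) / (42.9 − 23.1) = 215.49 / 19.8 = 10.883 °C ≈ 10.9 °C.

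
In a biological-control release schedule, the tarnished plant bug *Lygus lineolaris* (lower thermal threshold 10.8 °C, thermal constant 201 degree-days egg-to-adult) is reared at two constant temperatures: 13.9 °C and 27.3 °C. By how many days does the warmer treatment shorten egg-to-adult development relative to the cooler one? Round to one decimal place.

At 13.9 °C: 201 / (13.9 − 10.8) = 201 / 3.1 = 64.839 d.
At 27.3 °C: 201 / (27.3 − 10.8) = 201 / 16.5 = 12.182 d.
Difference = |64.839 − 12.182| = 52.657 ≈ 52.7 days.

52.7 days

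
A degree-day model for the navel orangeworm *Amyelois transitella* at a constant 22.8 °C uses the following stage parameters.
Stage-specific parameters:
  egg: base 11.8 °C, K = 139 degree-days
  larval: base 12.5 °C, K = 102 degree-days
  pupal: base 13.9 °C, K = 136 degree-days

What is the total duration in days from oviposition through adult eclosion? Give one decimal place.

egg: 139 / (22.8 − 11.8) = 139 / 11.0 = 12.636 d.
larval: 102 / (22.8 − 12.5) = 102 / 10.3 = 9.903 d.
pupal: 136 / (22.8 − 13.9) = 136 / 8.9 = 15.281 d.
Sum = 37.820 ≈ 37.8 days.

37.8 days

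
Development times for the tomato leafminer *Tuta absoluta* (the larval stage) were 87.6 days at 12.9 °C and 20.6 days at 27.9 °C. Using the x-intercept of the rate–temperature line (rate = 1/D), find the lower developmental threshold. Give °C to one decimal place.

8.3 °C

Under the model K = D·(T − T_b), so D₁·(T₁ − T_b) = D₂·(T₂ − T_b).
87.6·(12.9 − T_b) = 20.6·(27.9 − T_b)
T_b = (87.6·12.9 − 20.6·27.9) / (87.6 − 20.6) = 555.30 / 67.0 = 8.288 °C ≈ 8.3 °C.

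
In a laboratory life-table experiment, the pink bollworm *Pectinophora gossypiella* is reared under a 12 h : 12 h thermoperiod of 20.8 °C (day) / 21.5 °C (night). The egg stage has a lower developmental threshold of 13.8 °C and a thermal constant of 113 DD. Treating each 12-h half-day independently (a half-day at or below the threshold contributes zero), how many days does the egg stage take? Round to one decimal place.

Day half: max(0, 20.8 − 13.8) × 0.5 = 7.0 × 0.5 = 3.50 DD.
Night half: max(0, 21.5 − 13.8) × 0.5 = 7.7 × 0.5 = 3.85 DD.
Per 24 h: 7.35 DD/day.
Duration = 113 / 7.35 = 15.374 ≈ 15.4 days.

15.4 days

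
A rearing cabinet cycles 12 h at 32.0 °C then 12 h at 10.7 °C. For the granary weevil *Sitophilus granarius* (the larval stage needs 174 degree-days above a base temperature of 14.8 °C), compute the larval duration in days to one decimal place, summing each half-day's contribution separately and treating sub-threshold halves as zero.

Day half: max(0, 32.0 − 14.8) × 0.5 = 17.2 × 0.5 = 8.60 DD.
Night half: max(0, 10.7 − 14.8) × 0.5 = 0.0 × 0.5 = 0.00 DD.
Per 24 h: 8.60 DD/day.
Duration = 174 / 8.60 = 20.233 ≈ 20.2 days.

20.2 days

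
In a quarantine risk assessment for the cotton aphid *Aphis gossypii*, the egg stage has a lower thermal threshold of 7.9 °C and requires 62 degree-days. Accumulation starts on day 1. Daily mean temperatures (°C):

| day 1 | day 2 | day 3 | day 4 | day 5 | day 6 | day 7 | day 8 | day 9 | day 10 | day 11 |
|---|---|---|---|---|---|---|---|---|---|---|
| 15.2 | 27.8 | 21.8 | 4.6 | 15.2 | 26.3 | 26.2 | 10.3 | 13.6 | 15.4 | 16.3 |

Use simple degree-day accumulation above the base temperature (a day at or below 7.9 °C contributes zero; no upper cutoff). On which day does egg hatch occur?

day 6

Daily DD above 7.9 °C: 7.3, 19.9, 13.9, 0.0, 7.3, 18.4, 18.3, 2.4, 5.7, 7.5, 8.4.
Cumulative: 7.3, 27.2, 41.1, 41.1, 48.4, 66.8, 85.1, 87.5, 93.2, 100.7, 109.1.
The total first reaches 62 DD on day 6.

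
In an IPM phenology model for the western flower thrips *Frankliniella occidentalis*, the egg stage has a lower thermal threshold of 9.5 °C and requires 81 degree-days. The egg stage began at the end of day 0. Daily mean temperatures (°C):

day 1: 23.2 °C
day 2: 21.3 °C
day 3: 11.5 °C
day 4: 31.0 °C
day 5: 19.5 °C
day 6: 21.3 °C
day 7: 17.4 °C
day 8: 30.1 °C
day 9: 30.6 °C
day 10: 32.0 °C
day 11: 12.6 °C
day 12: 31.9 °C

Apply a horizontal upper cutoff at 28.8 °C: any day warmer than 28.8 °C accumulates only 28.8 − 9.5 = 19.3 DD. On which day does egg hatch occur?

day 8

Daily DD above 9.5 °C (capped at 19.3): 13.7, 11.8, 2.0, 19.3, 10.0, 11.8, 7.9, 19.3, 19.3, 19.3, 3.1, 19.3.
Cumulative: 13.7, 25.5, 27.5, 46.8, 56.8, 68.6, 76.5, 95.8, 115.1, 134.4, 137.5, 156.8.
The total first reaches 81 DD on day 8.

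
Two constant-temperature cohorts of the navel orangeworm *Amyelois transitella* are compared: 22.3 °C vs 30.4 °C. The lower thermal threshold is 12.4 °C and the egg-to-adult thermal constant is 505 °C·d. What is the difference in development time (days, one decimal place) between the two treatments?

At 22.3 °C: 505 / (22.3 − 12.4) = 505 / 9.9 = 51.010 d.
At 30.4 °C: 505 / (30.4 − 12.4) = 505 / 18.0 = 28.056 d.
Difference = |51.010 − 28.056| = 22.955 ≈ 23.0 days.

23.0 days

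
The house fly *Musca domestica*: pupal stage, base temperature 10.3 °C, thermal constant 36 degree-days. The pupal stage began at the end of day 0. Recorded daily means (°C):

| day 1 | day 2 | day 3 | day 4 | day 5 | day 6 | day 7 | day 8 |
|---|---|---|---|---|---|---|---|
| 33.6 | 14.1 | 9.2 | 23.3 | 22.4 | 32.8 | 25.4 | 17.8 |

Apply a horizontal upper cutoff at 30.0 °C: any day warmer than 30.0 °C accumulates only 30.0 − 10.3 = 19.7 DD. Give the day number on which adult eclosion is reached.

Daily DD above 10.3 °C (capped at 19.7): 19.7, 3.8, 0.0, 13.0, 12.1, 19.7, 15.1, 7.5.
Cumulative: 19.7, 23.5, 23.5, 36.5, 48.6, 68.3, 83.4, 90.9.
The total first reaches 36 DD on day 4.

day 4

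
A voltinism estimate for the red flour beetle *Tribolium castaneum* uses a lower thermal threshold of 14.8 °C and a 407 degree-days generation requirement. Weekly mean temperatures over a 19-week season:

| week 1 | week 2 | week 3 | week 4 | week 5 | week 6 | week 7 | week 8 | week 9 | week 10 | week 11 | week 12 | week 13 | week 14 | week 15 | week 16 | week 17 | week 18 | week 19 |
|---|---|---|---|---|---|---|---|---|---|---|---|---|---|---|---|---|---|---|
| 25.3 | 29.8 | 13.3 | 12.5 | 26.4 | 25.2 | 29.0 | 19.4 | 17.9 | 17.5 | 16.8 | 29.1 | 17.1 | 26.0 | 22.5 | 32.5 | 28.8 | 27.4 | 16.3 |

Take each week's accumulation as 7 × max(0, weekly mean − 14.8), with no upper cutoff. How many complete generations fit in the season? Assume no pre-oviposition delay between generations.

Weekly DD (7 × max(0, T̄ − 14.8)): 73.5, 105.0, 0.0, 0.0, 81.2, 72.8, 99.4, 32.2, 21.7, 18.9, 14.0, 100.1, 16.1, 78.4, 53.9, 123.9, 98.0, 88.2, 10.5.
Season total = 1087.8 DD.
Complete generations = ⌊1087.8 / 407⌋ = 2.

2 generations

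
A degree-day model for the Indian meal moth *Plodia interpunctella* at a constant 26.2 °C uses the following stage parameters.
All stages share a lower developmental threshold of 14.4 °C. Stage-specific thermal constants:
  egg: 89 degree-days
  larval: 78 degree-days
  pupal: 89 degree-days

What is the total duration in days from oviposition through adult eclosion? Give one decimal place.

21.7 days

Daily accumulation at 26.2 °C = 26.2 − 14.4 = 11.8 DD/day.
Total K = 89 + 78 + 89 = 256 DD.
Total duration = 256 / 11.8 = 21.695 ≈ 21.7 days.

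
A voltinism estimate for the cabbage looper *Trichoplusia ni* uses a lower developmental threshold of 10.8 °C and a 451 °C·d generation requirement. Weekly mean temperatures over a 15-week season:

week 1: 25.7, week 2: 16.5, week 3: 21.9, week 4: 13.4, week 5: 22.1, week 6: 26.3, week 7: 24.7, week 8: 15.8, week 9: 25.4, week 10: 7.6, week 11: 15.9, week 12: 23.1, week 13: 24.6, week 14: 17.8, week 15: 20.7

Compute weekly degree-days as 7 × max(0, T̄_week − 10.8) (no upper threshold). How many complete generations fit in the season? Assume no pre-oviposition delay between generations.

2 generations

Weekly DD (7 × max(0, T̄ − 10.8)): 104.3, 39.9, 77.7, 18.2, 79.1, 108.5, 97.3, 35.0, 102.2, 0.0, 35.7, 86.1, 96.6, 49.0, 69.3.
Season total = 998.9 DD.
Complete generations = ⌊998.9 / 451⌋ = 2.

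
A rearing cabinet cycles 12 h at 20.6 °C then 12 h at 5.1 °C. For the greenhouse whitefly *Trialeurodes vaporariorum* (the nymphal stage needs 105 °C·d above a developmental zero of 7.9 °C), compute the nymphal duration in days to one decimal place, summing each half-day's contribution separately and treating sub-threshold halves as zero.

16.5 days

Day half: max(0, 20.6 − 7.9) × 0.5 = 12.7 × 0.5 = 6.35 DD.
Night half: max(0, 5.1 − 7.9) × 0.5 = 0.0 × 0.5 = 0.00 DD.
Per 24 h: 6.35 DD/day.
Duration = 105 / 6.35 = 16.535 ≈ 16.5 days.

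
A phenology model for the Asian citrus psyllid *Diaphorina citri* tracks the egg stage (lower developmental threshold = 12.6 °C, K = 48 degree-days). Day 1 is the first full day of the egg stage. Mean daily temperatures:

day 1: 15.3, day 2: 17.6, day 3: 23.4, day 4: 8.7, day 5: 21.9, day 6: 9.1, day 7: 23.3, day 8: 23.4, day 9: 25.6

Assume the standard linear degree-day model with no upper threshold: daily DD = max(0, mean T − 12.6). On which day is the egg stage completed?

Daily DD above 12.6 °C: 2.7, 5.0, 10.8, 0.0, 9.3, 0.0, 10.7, 10.8, 13.0.
Cumulative: 2.7, 7.7, 18.5, 18.5, 27.8, 27.8, 38.5, 49.3, 62.3.
The total first reaches 48 DD on day 8.

day 8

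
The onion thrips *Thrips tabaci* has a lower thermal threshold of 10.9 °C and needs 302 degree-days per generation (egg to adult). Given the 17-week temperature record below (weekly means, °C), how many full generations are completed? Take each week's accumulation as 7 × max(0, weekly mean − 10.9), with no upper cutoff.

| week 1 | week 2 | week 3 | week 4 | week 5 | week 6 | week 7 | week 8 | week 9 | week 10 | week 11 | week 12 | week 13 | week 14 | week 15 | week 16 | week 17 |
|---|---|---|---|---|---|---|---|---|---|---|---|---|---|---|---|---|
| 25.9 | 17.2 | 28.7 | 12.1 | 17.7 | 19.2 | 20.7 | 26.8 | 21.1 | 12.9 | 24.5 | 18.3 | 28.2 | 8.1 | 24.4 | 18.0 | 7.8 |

3 generations

Weekly DD (7 × max(0, T̄ − 10.9)): 105.0, 44.1, 124.6, 8.4, 47.6, 58.1, 68.6, 111.3, 71.4, 14.0, 95.2, 51.8, 121.1, 0.0, 94.5, 49.7, 0.0.
Season total = 1065.4 DD.
Complete generations = ⌊1065.4 / 302⌋ = 3.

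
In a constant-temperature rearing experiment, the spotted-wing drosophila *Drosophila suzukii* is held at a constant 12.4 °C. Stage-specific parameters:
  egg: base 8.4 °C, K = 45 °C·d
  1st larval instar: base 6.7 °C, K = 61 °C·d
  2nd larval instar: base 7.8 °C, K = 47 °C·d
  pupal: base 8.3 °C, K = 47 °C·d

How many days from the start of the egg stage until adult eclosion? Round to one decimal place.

egg: 45 / (12.4 − 8.4) = 45 / 4.0 = 11.250 d.
1st larval instar: 61 / (12.4 − 6.7) = 61 / 5.7 = 10.702 d.
2nd larval instar: 47 / (12.4 − 7.8) = 47 / 4.6 = 10.217 d.
pupal: 47 / (12.4 − 8.3) = 47 / 4.1 = 11.463 d.
Sum = 43.633 ≈ 43.6 days.

43.6 days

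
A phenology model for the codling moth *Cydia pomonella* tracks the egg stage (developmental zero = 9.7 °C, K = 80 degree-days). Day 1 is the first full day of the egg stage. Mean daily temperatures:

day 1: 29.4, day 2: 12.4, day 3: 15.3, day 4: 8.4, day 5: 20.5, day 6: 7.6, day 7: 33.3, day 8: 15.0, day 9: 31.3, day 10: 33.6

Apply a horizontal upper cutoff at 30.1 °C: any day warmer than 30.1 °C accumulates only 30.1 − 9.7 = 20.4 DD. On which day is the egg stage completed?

Daily DD above 9.7 °C (capped at 20.4): 19.7, 2.7, 5.6, 0.0, 10.8, 0.0, 20.4, 5.3, 20.4, 20.4.
Cumulative: 19.7, 22.4, 28.0, 28.0, 38.8, 38.8, 59.2, 64.5, 84.9, 105.3.
The total first reaches 80 DD on day 9.

day 9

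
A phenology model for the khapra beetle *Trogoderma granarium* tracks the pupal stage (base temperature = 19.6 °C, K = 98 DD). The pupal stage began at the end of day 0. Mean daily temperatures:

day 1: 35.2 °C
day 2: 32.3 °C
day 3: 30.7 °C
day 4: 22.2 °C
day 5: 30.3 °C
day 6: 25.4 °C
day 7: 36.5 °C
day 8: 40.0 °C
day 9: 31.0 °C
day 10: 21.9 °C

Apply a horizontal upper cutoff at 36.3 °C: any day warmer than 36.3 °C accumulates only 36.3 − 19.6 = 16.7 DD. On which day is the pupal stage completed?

Daily DD above 19.6 °C (capped at 16.7): 15.6, 12.7, 11.1, 2.6, 10.7, 5.8, 16.7, 16.7, 11.4, 2.3.
Cumulative: 15.6, 28.3, 39.4, 42.0, 52.7, 58.5, 75.2, 91.9, 103.3, 105.6.
The total first reaches 98 DD on day 9.

day 9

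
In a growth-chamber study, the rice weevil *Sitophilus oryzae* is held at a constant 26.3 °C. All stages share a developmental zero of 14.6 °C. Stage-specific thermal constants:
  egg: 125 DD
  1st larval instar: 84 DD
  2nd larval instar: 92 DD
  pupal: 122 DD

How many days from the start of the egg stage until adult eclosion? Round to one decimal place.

Daily accumulation at 26.3 °C = 26.3 − 14.6 = 11.7 DD/day.
Total K = 125 + 84 + 92 + 122 = 423 DD.
Total duration = 423 / 11.7 = 36.154 ≈ 36.2 days.

36.2 days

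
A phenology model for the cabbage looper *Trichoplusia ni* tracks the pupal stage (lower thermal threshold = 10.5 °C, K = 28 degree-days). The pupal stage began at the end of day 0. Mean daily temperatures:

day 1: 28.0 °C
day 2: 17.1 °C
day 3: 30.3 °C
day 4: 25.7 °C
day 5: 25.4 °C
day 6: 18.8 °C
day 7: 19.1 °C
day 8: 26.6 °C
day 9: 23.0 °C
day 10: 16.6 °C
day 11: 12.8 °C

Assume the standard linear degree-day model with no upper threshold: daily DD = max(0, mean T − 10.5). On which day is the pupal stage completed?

day 3

Daily DD above 10.5 °C: 17.5, 6.6, 19.8, 15.2, 14.9, 8.3, 8.6, 16.1, 12.5, 6.1, 2.3.
Cumulative: 17.5, 24.1, 43.9, 59.1, 74.0, 82.3, 90.9, 107.0, 119.5, 125.6, 127.9.
The total first reaches 28 DD on day 3.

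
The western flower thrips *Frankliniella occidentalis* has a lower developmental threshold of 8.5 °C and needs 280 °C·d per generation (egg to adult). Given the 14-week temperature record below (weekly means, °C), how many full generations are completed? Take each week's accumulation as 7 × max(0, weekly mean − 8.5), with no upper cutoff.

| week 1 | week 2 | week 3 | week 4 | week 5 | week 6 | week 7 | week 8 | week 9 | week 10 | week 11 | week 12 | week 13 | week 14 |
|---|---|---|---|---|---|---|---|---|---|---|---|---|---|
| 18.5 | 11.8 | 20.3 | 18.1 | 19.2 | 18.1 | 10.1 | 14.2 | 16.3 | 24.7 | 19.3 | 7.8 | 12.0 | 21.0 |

2 generations

Weekly DD (7 × max(0, T̄ − 8.5)): 70.0, 23.1, 82.6, 67.2, 74.9, 67.2, 11.2, 39.9, 54.6, 113.4, 75.6, 0.0, 24.5, 87.5.
Season total = 791.7 DD.
Complete generations = ⌊791.7 / 280⌋ = 2.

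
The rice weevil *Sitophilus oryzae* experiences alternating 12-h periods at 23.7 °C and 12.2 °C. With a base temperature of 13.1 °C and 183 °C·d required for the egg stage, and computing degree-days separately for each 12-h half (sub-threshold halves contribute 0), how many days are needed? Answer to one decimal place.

34.5 days

Day half: max(0, 23.7 − 13.1) × 0.5 = 10.6 × 0.5 = 5.30 DD.
Night half: max(0, 12.2 − 13.1) × 0.5 = 0.0 × 0.5 = 0.00 DD.
Per 24 h: 5.30 DD/day.
Duration = 183 / 5.30 = 34.528 ≈ 34.5 days.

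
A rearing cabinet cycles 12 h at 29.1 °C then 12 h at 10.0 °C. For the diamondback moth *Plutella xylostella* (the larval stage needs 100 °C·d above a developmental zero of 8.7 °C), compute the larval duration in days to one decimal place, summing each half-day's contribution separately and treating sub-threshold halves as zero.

9.2 days

Day half: max(0, 29.1 − 8.7) × 0.5 = 20.4 × 0.5 = 10.20 DD.
Night half: max(0, 10.0 − 8.7) × 0.5 = 1.3 × 0.5 = 0.65 DD.
Per 24 h: 10.85 DD/day.
Duration = 100 / 10.85 = 9.217 ≈ 9.2 days.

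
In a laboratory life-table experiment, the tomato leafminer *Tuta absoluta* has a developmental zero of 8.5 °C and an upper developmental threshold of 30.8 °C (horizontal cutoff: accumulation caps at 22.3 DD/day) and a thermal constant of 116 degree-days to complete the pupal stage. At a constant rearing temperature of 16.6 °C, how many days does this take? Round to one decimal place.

14.3 days

Daily accumulation = 16.6 − 8.5 = 8.1 DD/day.
Duration = 116 / 8.1 = 14.321 ≈ 14.3 days.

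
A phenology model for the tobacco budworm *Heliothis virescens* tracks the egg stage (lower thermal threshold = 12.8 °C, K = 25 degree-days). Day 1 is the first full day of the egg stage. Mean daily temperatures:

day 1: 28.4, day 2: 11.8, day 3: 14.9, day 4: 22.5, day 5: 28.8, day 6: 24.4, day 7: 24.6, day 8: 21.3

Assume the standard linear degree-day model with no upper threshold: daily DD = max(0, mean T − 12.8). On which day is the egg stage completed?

day 4

Daily DD above 12.8 °C: 15.6, 0.0, 2.1, 9.7, 16.0, 11.6, 11.8, 8.5.
Cumulative: 15.6, 15.6, 17.7, 27.4, 43.4, 55.0, 66.8, 75.3.
The total first reaches 25 DD on day 4.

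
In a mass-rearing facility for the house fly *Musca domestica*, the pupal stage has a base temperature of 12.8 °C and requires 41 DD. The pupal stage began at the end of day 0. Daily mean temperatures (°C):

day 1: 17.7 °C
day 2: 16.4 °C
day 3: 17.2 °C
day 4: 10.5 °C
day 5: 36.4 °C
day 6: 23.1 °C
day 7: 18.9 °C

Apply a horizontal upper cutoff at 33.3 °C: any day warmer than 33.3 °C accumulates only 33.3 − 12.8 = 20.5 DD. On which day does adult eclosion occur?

Daily DD above 12.8 °C (capped at 20.5): 4.9, 3.6, 4.4, 0.0, 20.5, 10.3, 6.1.
Cumulative: 4.9, 8.5, 12.9, 12.9, 33.4, 43.7, 49.8.
The total first reaches 41 DD on day 6.

day 6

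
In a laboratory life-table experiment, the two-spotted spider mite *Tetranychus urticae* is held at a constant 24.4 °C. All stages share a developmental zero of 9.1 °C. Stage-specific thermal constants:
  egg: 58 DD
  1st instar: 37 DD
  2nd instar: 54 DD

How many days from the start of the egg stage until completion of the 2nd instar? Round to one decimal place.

Daily accumulation at 24.4 °C = 24.4 − 9.1 = 15.3 DD/day.
Total K = 58 + 37 + 54 = 149 DD.
Total duration = 149 / 15.3 = 9.739 ≈ 9.7 days.

9.7 days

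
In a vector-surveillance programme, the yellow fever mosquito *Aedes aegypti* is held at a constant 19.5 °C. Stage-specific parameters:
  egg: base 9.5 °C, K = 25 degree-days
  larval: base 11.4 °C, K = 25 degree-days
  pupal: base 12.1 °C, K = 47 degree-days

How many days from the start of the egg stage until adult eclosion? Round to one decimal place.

egg: 25 / (19.5 − 9.5) = 25 / 10.0 = 2.500 d.
larval: 25 / (19.5 − 11.4) = 25 / 8.1 = 3.086 d.
pupal: 47 / (19.5 − 12.1) = 47 / 7.4 = 6.351 d.
Sum = 11.938 ≈ 11.9 days.

11.9 days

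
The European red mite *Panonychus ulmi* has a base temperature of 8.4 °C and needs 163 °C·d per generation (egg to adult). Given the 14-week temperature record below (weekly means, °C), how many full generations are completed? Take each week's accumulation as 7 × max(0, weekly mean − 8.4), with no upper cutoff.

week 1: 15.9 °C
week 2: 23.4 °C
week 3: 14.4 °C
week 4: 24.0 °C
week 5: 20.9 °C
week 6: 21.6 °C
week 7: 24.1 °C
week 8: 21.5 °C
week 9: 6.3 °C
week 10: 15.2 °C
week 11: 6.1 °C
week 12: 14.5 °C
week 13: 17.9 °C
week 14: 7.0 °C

5 generations

Weekly DD (7 × max(0, T̄ − 8.4)): 52.5, 105.0, 42.0, 109.2, 87.5, 92.4, 109.9, 91.7, 0.0, 47.6, 0.0, 42.7, 66.5, 0.0.
Season total = 847.0 DD.
Complete generations = ⌊847.0 / 163⌋ = 5.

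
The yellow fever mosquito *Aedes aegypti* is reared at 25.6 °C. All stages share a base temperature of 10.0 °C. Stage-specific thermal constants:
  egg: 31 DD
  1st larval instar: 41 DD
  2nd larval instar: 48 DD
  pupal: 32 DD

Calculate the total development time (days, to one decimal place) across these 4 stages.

Daily accumulation at 25.6 °C = 25.6 − 10.0 = 15.6 DD/day.
Total K = 31 + 41 + 48 + 32 = 152 DD.
Total duration = 152 / 15.6 = 9.744 ≈ 9.7 days.

9.7 days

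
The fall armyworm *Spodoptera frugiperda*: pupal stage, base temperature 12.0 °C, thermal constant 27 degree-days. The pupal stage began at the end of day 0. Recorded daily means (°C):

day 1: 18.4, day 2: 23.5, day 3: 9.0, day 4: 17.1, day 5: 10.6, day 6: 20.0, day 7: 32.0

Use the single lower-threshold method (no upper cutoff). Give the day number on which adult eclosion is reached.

day 6

Daily DD above 12.0 °C: 6.4, 11.5, 0.0, 5.1, 0.0, 8.0, 20.0.
Cumulative: 6.4, 17.9, 17.9, 23.0, 23.0, 31.0, 51.0.
The total first reaches 27 DD on day 6.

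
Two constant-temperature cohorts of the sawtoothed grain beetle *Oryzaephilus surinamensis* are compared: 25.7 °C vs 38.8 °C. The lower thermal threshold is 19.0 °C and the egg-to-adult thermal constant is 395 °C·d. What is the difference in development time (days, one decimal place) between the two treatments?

39.0 days

At 25.7 °C: 395 / (25.7 − 19.0) = 395 / 6.7 = 58.955 d.
At 38.8 °C: 395 / (38.8 − 19.0) = 395 / 19.8 = 19.949 d.
Difference = |58.955 − 19.949| = 39.006 ≈ 39.0 days.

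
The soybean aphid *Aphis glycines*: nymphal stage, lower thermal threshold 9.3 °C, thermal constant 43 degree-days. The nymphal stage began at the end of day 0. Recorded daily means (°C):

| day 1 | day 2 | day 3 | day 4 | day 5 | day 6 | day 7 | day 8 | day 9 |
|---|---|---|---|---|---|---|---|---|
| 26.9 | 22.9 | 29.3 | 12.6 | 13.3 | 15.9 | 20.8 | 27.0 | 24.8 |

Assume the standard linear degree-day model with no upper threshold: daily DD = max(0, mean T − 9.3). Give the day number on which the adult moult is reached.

Daily DD above 9.3 °C: 17.6, 13.6, 20.0, 3.3, 4.0, 6.6, 11.5, 17.7, 15.5.
Cumulative: 17.6, 31.2, 51.2, 54.5, 58.5, 65.1, 76.6, 94.3, 109.8.
The total first reaches 43 DD on day 3.

day 3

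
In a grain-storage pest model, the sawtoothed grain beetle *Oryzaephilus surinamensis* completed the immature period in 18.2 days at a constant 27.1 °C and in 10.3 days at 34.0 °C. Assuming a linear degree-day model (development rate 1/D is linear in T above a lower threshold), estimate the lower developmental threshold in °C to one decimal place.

18.1 °C

Equal thermal constants: D₁(T₁ − T_b) = D₂(T₂ − T_b).
18.2·(27.1 − T_b) = 10.3·(34.0 − T_b)
T_b = (18.2·27.1 − 10.3·34.0) / (18.2 − 10.3) = 143.02 / 7.9 = 18.104 °C ≈ 18.1 °C.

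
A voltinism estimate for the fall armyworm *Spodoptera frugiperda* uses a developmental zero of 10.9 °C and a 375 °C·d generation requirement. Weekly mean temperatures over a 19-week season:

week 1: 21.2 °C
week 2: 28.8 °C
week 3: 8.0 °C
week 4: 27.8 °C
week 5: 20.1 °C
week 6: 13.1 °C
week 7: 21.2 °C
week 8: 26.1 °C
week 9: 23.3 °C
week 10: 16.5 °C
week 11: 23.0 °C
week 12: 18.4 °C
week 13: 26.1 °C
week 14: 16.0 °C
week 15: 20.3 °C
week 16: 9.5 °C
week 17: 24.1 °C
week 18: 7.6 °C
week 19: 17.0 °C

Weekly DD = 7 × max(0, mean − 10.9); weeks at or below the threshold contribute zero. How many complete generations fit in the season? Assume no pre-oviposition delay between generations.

Weekly DD (7 × max(0, T̄ − 10.9)): 72.1, 125.3, 0.0, 118.3, 64.4, 15.4, 72.1, 106.4, 86.8, 39.2, 84.7, 52.5, 106.4, 35.7, 65.8, 0.0, 92.4, 0.0, 42.7.
Season total = 1180.2 DD.
Complete generations = ⌊1180.2 / 375⌋ = 3.

3 generations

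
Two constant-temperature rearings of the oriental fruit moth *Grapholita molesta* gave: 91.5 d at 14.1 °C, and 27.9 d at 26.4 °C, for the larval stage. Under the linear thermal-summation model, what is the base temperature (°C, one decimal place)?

Equal thermal constants: D₁(T₁ − T_b) = D₂(T₂ − T_b).
91.5·(14.1 − T_b) = 27.9·(26.4 − T_b)
T_b = (91.5·14.1 − 27.9·26.4) / (91.5 − 27.9) = 553.59 / 63.6 = 8.704 °C ≈ 8.7 °C.

8.7 °C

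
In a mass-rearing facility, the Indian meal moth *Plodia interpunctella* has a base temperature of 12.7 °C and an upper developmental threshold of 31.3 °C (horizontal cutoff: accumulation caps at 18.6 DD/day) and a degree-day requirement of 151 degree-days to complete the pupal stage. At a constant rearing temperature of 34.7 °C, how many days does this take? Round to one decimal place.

Temperature 34.7 °C exceeds the upper threshold, so daily accumulation caps at 31.3 − 12.7 = 18.6 DD/day.
Duration = 151 / 18.6 = 8.118 ≈ 8.1 days.

8.1 days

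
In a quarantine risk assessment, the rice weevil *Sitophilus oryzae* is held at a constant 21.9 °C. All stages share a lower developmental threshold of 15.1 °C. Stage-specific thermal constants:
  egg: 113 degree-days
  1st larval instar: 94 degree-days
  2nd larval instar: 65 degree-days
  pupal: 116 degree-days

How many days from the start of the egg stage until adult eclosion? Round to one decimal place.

Daily accumulation at 21.9 °C = 21.9 − 15.1 = 6.8 DD/day.
Total K = 113 + 94 + 65 + 116 = 388 DD.
Total duration = 388 / 6.8 = 57.059 ≈ 57.1 days.

57.1 days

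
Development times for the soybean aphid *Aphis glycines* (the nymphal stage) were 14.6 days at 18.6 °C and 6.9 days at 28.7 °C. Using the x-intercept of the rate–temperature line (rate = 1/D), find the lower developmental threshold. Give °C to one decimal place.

9.5 °C

Equal thermal constants: D₁(T₁ − T_b) = D₂(T₂ − T_b).
14.6·(18.6 − T_b) = 6.9·(28.7 − T_b)
T_b = (14.6·18.6 − 6.9·28.7) / (14.6 − 6.9) = 73.53 / 7.7 = 9.549 °C ≈ 9.5 °C.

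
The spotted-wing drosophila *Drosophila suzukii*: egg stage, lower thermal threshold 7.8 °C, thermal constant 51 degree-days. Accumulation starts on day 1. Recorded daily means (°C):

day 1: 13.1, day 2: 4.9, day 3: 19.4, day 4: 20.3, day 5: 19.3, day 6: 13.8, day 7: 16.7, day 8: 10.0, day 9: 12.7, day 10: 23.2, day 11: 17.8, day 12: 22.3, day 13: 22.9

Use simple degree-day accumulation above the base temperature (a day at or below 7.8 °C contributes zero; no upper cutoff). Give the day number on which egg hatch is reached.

day 7

Daily DD above 7.8 °C: 5.3, 0.0, 11.6, 12.5, 11.5, 6.0, 8.9, 2.2, 4.9, 15.4, 10.0, 14.5, 15.1.
Cumulative: 5.3, 5.3, 16.9, 29.4, 40.9, 46.9, 55.8, 58.0, 62.9, 78.3, 88.3, 102.8, 117.9.
The total first reaches 51 DD on day 7.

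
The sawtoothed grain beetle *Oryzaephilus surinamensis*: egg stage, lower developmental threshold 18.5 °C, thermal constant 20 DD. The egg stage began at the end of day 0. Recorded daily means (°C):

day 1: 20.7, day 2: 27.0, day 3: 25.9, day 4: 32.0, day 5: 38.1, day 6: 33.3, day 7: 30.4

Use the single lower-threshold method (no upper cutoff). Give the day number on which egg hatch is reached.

Daily DD above 18.5 °C: 2.2, 8.5, 7.4, 13.5, 19.6, 14.8, 11.9.
Cumulative: 2.2, 10.7, 18.1, 31.6, 51.2, 66.0, 77.9.
The total first reaches 20 DD on day 4.

day 4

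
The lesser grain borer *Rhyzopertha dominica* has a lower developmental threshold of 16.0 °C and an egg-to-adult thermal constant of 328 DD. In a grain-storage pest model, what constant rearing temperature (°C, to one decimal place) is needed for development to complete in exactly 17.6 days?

34.6 °C

Required daily accumulation = 328 / 17.6 = 18.636 DD/day.
T = T_base + 18.636 = 16.0 + 18.636 = 34.636 ≈ 34.6 °C.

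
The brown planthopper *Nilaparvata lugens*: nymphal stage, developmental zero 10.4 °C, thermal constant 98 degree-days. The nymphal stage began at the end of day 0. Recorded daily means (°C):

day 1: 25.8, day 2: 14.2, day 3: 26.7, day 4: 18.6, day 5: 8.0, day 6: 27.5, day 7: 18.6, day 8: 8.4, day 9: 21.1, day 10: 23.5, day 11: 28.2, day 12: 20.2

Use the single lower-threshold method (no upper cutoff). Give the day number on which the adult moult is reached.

day 11

Daily DD above 10.4 °C: 15.4, 3.8, 16.3, 8.2, 0.0, 17.1, 8.2, 0.0, 10.7, 13.1, 17.8, 9.8.
Cumulative: 15.4, 19.2, 35.5, 43.7, 43.7, 60.8, 69.0, 69.0, 79.7, 92.8, 110.6, 120.4.
The total first reaches 98 DD on day 11.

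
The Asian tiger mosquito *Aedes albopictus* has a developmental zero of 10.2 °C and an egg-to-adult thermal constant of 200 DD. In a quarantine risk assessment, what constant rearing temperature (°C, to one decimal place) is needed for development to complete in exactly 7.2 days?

38.0 °C

Required daily accumulation = 200 / 7.2 = 27.778 DD/day.
T = T_base + 27.778 = 10.2 + 27.778 = 37.978 ≈ 38.0 °C.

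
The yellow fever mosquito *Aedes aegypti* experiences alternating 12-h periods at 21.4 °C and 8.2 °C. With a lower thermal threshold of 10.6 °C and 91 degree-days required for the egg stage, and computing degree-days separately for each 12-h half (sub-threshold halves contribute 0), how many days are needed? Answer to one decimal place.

16.9 days

Day half: max(0, 21.4 − 10.6) × 0.5 = 10.8 × 0.5 = 5.40 DD.
Night half: max(0, 8.2 − 10.6) × 0.5 = 0.0 × 0.5 = 0.00 DD.
Per 24 h: 5.40 DD/day.
Duration = 91 / 5.40 = 16.852 ≈ 16.9 days.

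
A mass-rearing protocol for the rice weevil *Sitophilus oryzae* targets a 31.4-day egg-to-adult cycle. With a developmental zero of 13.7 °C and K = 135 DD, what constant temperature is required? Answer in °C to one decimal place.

18.0 °C

Required daily accumulation = 135 / 31.4 = 4.299 DD/day.
T = T_base + 4.299 = 13.7 + 4.299 = 17.999 ≈ 18.0 °C.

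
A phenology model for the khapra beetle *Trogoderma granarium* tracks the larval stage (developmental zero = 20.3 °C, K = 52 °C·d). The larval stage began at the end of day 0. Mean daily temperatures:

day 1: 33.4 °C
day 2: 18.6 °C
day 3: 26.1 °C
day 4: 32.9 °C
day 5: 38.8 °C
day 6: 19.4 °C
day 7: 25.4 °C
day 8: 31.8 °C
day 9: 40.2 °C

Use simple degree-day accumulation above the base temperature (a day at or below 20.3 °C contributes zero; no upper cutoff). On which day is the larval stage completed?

Daily DD above 20.3 °C: 13.1, 0.0, 5.8, 12.6, 18.5, 0.0, 5.1, 11.5, 19.9.
Cumulative: 13.1, 13.1, 18.9, 31.5, 50.0, 50.0, 55.1, 66.6, 86.5.
The total first reaches 52 DD on day 7.

day 7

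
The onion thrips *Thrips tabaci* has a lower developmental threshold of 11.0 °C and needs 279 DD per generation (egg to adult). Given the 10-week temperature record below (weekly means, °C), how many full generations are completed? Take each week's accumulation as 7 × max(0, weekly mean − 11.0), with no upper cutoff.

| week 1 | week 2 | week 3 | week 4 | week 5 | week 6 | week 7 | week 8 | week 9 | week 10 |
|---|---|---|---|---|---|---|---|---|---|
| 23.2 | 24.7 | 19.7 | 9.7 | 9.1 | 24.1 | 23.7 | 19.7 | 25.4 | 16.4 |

2 generations

Weekly DD (7 × max(0, T̄ − 11.0)): 85.4, 95.9, 60.9, 0.0, 0.0, 91.7, 88.9, 60.9, 100.8, 37.8.
Season total = 622.3 DD.
Complete generations = ⌊622.3 / 279⌋ = 2.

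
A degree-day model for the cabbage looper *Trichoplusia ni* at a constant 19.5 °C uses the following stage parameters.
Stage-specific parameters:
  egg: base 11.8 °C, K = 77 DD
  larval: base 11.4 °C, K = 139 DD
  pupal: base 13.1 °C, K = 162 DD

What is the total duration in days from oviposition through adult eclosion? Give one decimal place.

52.5 days

egg: 77 / (19.5 − 11.8) = 77 / 7.7 = 10.000 d.
larval: 139 / (19.5 − 11.4) = 139 / 8.1 = 17.160 d.
pupal: 162 / (19.5 − 13.1) = 162 / 6.4 = 25.312 d.
Sum = 52.473 ≈ 52.5 days.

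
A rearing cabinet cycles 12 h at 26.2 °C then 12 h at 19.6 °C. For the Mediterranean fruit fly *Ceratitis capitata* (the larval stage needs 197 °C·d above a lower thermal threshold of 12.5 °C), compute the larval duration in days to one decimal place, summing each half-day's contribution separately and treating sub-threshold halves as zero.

18.9 days

Day half: max(0, 26.2 − 12.5) × 0.5 = 13.7 × 0.5 = 6.85 DD.
Night half: max(0, 19.6 − 12.5) × 0.5 = 7.1 × 0.5 = 3.55 DD.
Per 24 h: 10.40 DD/day.
Duration = 197 / 10.40 = 18.942 ≈ 18.9 days.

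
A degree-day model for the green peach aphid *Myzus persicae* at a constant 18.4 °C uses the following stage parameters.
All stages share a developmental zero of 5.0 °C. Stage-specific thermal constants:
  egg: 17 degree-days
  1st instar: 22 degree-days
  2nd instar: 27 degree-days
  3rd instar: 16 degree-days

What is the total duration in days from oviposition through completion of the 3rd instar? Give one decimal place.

6.1 days

Daily accumulation at 18.4 °C = 18.4 − 5.0 = 13.4 DD/day.
Total K = 17 + 22 + 27 + 16 = 82 DD.
Total duration = 82 / 13.4 = 6.119 ≈ 6.1 days.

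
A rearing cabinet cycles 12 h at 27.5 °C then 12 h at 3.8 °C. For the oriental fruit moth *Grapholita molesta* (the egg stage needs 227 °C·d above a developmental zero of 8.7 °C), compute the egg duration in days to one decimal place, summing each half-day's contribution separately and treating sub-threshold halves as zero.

24.1 days

Day half: max(0, 27.5 − 8.7) × 0.5 = 18.8 × 0.5 = 9.40 DD.
Night half: max(0, 3.8 − 8.7) × 0.5 = 0.0 × 0.5 = 0.00 DD.
Per 24 h: 9.40 DD/day.
Duration = 227 / 9.40 = 24.149 ≈ 24.1 days.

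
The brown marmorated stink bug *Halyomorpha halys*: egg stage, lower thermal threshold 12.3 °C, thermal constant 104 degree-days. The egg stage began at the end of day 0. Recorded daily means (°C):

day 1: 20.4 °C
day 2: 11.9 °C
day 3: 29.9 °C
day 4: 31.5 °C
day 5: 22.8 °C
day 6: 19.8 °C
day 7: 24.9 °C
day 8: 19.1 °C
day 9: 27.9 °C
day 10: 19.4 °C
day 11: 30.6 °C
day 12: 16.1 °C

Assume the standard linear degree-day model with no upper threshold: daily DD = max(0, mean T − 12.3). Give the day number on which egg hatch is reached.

day 10

Daily DD above 12.3 °C: 8.1, 0.0, 17.6, 19.2, 10.5, 7.5, 12.6, 6.8, 15.6, 7.1, 18.3, 3.8.
Cumulative: 8.1, 8.1, 25.7, 44.9, 55.4, 62.9, 75.5, 82.3, 97.9, 105.0, 123.3, 127.1.
The total first reaches 104 DD on day 10.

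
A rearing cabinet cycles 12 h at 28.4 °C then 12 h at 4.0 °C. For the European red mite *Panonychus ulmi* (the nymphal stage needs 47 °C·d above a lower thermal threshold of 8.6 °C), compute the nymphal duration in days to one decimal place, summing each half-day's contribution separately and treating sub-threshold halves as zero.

Day half: max(0, 28.4 − 8.6) × 0.5 = 19.8 × 0.5 = 9.90 DD.
Night half: max(0, 4.0 − 8.6) × 0.5 = 0.0 × 0.5 = 0.00 DD.
Per 24 h: 9.90 DD/day.
Duration = 47 / 9.90 = 4.747 ≈ 4.7 days.

4.7 days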